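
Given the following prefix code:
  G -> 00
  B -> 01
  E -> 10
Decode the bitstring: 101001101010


Decoding step by step:
Bits 10 -> E
Bits 10 -> E
Bits 01 -> B
Bits 10 -> E
Bits 10 -> E
Bits 10 -> E


Decoded message: EEBEEE


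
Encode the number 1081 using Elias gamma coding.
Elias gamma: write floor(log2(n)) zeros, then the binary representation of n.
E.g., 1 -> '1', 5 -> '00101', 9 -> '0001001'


num_bits = floor(log2(1081)) + 1 = 11
leading_zeros = num_bits - 1 = 10
binary(1081) = 10000111001

Elias gamma(1081) = '0000000000' + '10000111001' = 000000000010000111001 (21 bits)


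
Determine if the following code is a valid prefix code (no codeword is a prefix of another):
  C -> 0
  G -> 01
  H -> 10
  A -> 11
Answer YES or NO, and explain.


Checking each pair (does one codeword prefix another?):
  C='0' vs G='01': prefix -- VIOLATION

NO -- this is NOT a valid prefix code. C (0) is a prefix of G (01).


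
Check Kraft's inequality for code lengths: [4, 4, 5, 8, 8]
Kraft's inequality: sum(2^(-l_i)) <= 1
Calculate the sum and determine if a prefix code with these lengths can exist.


Sum = 2^(-4) + 2^(-4) + 2^(-5) + 2^(-8) + 2^(-8)
    = 0.0625 + 0.0625 + 0.03125 + 0.00390625 + 0.00390625
    = 42/256 = 0.1640625
Since 0.1640625 <= 1, Kraft's inequality IS satisfied.
A prefix code with these lengths CAN exist.

Kraft sum = 0.1640625. Satisfied.


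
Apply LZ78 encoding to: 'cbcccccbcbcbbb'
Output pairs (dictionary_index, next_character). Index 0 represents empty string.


LZ78 encoding steps:
Dictionary: {0: ''}
Step 1: w='' (idx 0), next='c' -> output (0, 'c'), add 'c' as idx 1
Step 2: w='' (idx 0), next='b' -> output (0, 'b'), add 'b' as idx 2
Step 3: w='c' (idx 1), next='c' -> output (1, 'c'), add 'cc' as idx 3
Step 4: w='cc' (idx 3), next='c' -> output (3, 'c'), add 'ccc' as idx 4
Step 5: w='b' (idx 2), next='c' -> output (2, 'c'), add 'bc' as idx 5
Step 6: w='bc' (idx 5), next='b' -> output (5, 'b'), add 'bcb' as idx 6
Step 7: w='b' (idx 2), next='b' -> output (2, 'b'), add 'bb' as idx 7


Encoded: [(0, 'c'), (0, 'b'), (1, 'c'), (3, 'c'), (2, 'c'), (5, 'b'), (2, 'b')]


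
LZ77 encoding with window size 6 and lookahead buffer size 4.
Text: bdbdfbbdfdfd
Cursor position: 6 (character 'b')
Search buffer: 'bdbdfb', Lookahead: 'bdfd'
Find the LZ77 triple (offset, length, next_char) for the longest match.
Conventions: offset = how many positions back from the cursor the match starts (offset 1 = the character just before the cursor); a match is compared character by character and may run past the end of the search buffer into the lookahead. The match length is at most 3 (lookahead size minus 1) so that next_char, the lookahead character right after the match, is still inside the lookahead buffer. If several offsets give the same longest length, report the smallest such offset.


Try each offset into the search buffer:
  offset=1 (pos 5, char 'b'): match length 1
  offset=2 (pos 4, char 'f'): match length 0
  offset=3 (pos 3, char 'd'): match length 0
  offset=4 (pos 2, char 'b'): match length 3
  offset=5 (pos 1, char 'd'): match length 0
  offset=6 (pos 0, char 'b'): match length 2
Longest match has length 3 at offset 4.
next_char = character at position 6 + 3 = 9 -> 'd'

Best match: offset=4, length=3 (matching 'bdf' starting at position 2)
LZ77 triple: (4, 3, 'd')


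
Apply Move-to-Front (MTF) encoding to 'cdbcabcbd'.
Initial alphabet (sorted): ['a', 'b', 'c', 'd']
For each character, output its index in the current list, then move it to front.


MTF encoding:
'c': index 2 in ['a', 'b', 'c', 'd'] -> ['c', 'a', 'b', 'd']
'd': index 3 in ['c', 'a', 'b', 'd'] -> ['d', 'c', 'a', 'b']
'b': index 3 in ['d', 'c', 'a', 'b'] -> ['b', 'd', 'c', 'a']
'c': index 2 in ['b', 'd', 'c', 'a'] -> ['c', 'b', 'd', 'a']
'a': index 3 in ['c', 'b', 'd', 'a'] -> ['a', 'c', 'b', 'd']
'b': index 2 in ['a', 'c', 'b', 'd'] -> ['b', 'a', 'c', 'd']
'c': index 2 in ['b', 'a', 'c', 'd'] -> ['c', 'b', 'a', 'd']
'b': index 1 in ['c', 'b', 'a', 'd'] -> ['b', 'c', 'a', 'd']
'd': index 3 in ['b', 'c', 'a', 'd'] -> ['d', 'b', 'c', 'a']


Output: [2, 3, 3, 2, 3, 2, 2, 1, 3]


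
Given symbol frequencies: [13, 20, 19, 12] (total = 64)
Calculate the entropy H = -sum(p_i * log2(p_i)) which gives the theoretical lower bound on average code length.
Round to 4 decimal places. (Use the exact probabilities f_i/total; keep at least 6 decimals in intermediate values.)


Per-symbol terms -p_i * log2(p_i) with p_i = f_i/64:
  p = 13/64 = 0.203125: log2(p) = -2.299560, -p*log2(p) = 0.467098
  p = 20/64 = 0.312500: log2(p) = -1.678072, -p*log2(p) = 0.524397
  p = 19/64 = 0.296875: log2(p) = -1.752072, -p*log2(p) = 0.520147
  p = 12/64 = 0.187500: log2(p) = -2.415037, -p*log2(p) = 0.452820
H = 0.467098 + 0.524397 + 0.520147 + 0.452820 = 1.964462

H = 1.9645 bits/symbol


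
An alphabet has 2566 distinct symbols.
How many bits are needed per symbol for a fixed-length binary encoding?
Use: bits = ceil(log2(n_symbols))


log2(2566) = 11.3253
Bracket: 2^11 = 2048 < 2566 <= 2^12 = 4096
So ceil(log2(2566)) = 12

bits = ceil(log2(2566)) = ceil(11.3253) = 12 bits


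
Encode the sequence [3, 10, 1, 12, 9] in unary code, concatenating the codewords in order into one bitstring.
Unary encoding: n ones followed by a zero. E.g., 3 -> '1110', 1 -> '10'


Encode each number as n ones followed by a terminating 0:
  3 -> 1110 (4 bits)
  10 -> 11111111110 (11 bits)
  1 -> 10 (2 bits)
  12 -> 1111111111110 (13 bits)
  9 -> 1111111110 (10 bits)
Total length = 4 + 11 + 2 + 13 + 10 = 40 bits.

Unary([3, 10, 1, 12, 9]) = 1110111111111101011111111111101111111110 (40 bits)


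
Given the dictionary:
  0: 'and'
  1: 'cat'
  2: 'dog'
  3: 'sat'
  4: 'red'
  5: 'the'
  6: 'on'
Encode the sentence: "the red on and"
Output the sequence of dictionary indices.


Look up each word in the dictionary:
  'the' -> 5
  'red' -> 4
  'on' -> 6
  'and' -> 0

Encoded: [5, 4, 6, 0]


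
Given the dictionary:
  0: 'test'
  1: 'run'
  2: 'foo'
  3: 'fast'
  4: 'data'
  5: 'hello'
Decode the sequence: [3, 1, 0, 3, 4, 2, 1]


Look up each index in the dictionary:
  3 -> 'fast'
  1 -> 'run'
  0 -> 'test'
  3 -> 'fast'
  4 -> 'data'
  2 -> 'foo'
  1 -> 'run'

Decoded: "fast run test fast data foo run"


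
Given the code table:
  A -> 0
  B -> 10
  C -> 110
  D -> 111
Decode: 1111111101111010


Decoding:
111 -> D
111 -> D
110 -> C
111 -> D
10 -> B
10 -> B


Result: DDCDBB


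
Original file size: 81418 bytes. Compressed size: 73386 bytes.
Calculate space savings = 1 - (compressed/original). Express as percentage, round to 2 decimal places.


ratio = compressed/original = 73386/81418 = 0.901349
savings = 1 - ratio = 1 - 0.901349 = 0.098651
as a percentage: 0.098651 * 100 = 9.87%

Space savings = 1 - 73386/81418 = 9.87%


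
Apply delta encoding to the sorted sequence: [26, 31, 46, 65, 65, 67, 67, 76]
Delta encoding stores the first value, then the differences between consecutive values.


First value: 26
Deltas:
  31 - 26 = 5
  46 - 31 = 15
  65 - 46 = 19
  65 - 65 = 0
  67 - 65 = 2
  67 - 67 = 0
  76 - 67 = 9


Delta encoded: [26, 5, 15, 19, 0, 2, 0, 9]


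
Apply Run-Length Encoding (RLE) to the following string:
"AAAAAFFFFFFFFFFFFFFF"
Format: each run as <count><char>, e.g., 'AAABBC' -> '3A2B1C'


Scanning runs left to right:
  i=0: run of 'A' x 5 -> '5A'
  i=5: run of 'F' x 15 -> '15F'

RLE = 5A15F


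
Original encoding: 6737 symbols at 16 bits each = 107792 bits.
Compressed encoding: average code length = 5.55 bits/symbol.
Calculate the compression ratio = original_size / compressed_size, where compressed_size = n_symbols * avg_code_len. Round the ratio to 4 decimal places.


original_size = n_symbols * orig_bits = 6737 * 16 = 107792 bits
compressed_size = n_symbols * avg_code_len = 6737 * 5.55 = 37390.35 bits
ratio = original_size / compressed_size = 107792 / 37390.35 = 2.8829

Compression ratio = 2.8829


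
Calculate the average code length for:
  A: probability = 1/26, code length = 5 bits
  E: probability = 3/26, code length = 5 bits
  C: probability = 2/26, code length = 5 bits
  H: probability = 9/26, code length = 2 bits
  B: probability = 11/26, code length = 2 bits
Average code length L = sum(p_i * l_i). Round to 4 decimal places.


Weighted contributions p_i * l_i:
  A: (1/26) * 5 = 5/26
  E: (3/26) * 5 = 15/26
  C: (2/26) * 5 = 10/26
  H: (9/26) * 2 = 18/26
  B: (11/26) * 2 = 22/26
Sum = (5 + 15 + 10 + 18 + 22)/26 = 70/26

L = 70/26 = 2.6923 bits/symbol


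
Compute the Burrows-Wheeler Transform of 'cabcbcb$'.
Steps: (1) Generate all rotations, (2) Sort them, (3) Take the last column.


Rotations (sorted):
  0: $cabcbcb -> last char: b
  1: abcbcb$c -> last char: c
  2: b$cabcbc -> last char: c
  3: bcb$cabc -> last char: c
  4: bcbcb$ca -> last char: a
  5: cabcbcb$ -> last char: $
  6: cb$cabcb -> last char: b
  7: cbcb$cab -> last char: b


BWT = bccca$bb


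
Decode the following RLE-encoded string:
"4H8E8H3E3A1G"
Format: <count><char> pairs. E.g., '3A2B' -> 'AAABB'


Expanding each <count><char> pair:
  4H -> 'HHHH'
  8E -> 'EEEEEEEE'
  8H -> 'HHHHHHHH'
  3E -> 'EEE'
  3A -> 'AAA'
  1G -> 'G'

Decoded = HHHHEEEEEEEEHHHHHHHHEEEAAAG


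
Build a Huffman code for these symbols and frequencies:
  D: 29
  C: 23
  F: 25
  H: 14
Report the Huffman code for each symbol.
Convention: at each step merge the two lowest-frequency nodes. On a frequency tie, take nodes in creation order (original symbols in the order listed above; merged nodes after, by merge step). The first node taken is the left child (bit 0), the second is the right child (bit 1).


Huffman tree construction:
Step 1: Merge H(14) + C(23) = 37
Step 2: Merge F(25) + D(29) = 54
Step 3: Merge (H+C)(37) + (F+D)(54) = 91
Read each symbol's code off the tree from the root (left child = 0, right child = 1).

Codes:
  D: 11 (length 2)
  C: 01 (length 2)
  F: 10 (length 2)
  H: 00 (length 2)
Average code length: 182/91 = 2.0000 bits/symbol


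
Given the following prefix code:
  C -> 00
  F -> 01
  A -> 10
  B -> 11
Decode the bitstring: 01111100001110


Decoding step by step:
Bits 01 -> F
Bits 11 -> B
Bits 11 -> B
Bits 00 -> C
Bits 00 -> C
Bits 11 -> B
Bits 10 -> A


Decoded message: FBBCCBA


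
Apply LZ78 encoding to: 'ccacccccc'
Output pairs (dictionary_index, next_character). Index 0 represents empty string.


LZ78 encoding steps:
Dictionary: {0: ''}
Step 1: w='' (idx 0), next='c' -> output (0, 'c'), add 'c' as idx 1
Step 2: w='c' (idx 1), next='a' -> output (1, 'a'), add 'ca' as idx 2
Step 3: w='c' (idx 1), next='c' -> output (1, 'c'), add 'cc' as idx 3
Step 4: w='cc' (idx 3), next='c' -> output (3, 'c'), add 'ccc' as idx 4
Step 5: w='c' (idx 1), end of input -> output (1, '')


Encoded: [(0, 'c'), (1, 'a'), (1, 'c'), (3, 'c'), (1, '')]


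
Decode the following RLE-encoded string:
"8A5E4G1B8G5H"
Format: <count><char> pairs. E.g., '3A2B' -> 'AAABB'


Expanding each <count><char> pair:
  8A -> 'AAAAAAAA'
  5E -> 'EEEEE'
  4G -> 'GGGG'
  1B -> 'B'
  8G -> 'GGGGGGGG'
  5H -> 'HHHHH'

Decoded = AAAAAAAAEEEEEGGGGBGGGGGGGGHHHHH


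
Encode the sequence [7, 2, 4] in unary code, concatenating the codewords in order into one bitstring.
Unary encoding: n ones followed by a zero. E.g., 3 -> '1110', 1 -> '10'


Encode each number as n ones followed by a terminating 0:
  7 -> 11111110 (8 bits)
  2 -> 110 (3 bits)
  4 -> 11110 (5 bits)
Total length = 8 + 3 + 5 = 16 bits.

Unary([7, 2, 4]) = 1111111011011110 (16 bits)


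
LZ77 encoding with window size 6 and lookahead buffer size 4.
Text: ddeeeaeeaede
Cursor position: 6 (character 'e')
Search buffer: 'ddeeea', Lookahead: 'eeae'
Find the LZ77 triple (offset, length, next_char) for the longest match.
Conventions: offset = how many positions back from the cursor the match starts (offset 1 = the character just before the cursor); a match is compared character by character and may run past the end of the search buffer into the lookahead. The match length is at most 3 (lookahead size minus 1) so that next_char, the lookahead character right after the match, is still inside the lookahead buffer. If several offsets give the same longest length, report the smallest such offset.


Try each offset into the search buffer:
  offset=1 (pos 5, char 'a'): match length 0
  offset=2 (pos 4, char 'e'): match length 1
  offset=3 (pos 3, char 'e'): match length 3
  offset=4 (pos 2, char 'e'): match length 2
  offset=5 (pos 1, char 'd'): match length 0
  offset=6 (pos 0, char 'd'): match length 0
Longest match has length 3 at offset 3.
next_char = character at position 6 + 3 = 9 -> 'e'

Best match: offset=3, length=3 (matching 'eea' starting at position 3)
LZ77 triple: (3, 3, 'e')


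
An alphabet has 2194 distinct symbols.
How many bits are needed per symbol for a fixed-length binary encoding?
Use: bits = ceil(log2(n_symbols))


log2(2194) = 11.0993
Bracket: 2^11 = 2048 < 2194 <= 2^12 = 4096
So ceil(log2(2194)) = 12

bits = ceil(log2(2194)) = ceil(11.0993) = 12 bits


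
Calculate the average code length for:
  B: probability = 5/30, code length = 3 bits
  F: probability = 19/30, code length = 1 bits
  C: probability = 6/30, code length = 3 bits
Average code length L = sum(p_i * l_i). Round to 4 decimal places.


Weighted contributions p_i * l_i:
  B: (5/30) * 3 = 15/30
  F: (19/30) * 1 = 19/30
  C: (6/30) * 3 = 18/30
Sum = (15 + 19 + 18)/30 = 52/30

L = 52/30 = 1.7333 bits/symbol


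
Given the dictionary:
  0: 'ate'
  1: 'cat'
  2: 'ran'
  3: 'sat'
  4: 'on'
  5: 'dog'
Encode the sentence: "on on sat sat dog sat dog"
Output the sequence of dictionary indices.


Look up each word in the dictionary:
  'on' -> 4
  'on' -> 4
  'sat' -> 3
  'sat' -> 3
  'dog' -> 5
  'sat' -> 3
  'dog' -> 5

Encoded: [4, 4, 3, 3, 5, 3, 5]


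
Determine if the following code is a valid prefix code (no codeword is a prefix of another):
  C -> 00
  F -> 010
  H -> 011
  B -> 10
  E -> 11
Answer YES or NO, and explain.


Checking each pair (does one codeword prefix another?):
  C='00' vs F='010': no prefix
  C='00' vs H='011': no prefix
  C='00' vs B='10': no prefix
  C='00' vs E='11': no prefix
  F='010' vs C='00': no prefix
  F='010' vs H='011': no prefix
  F='010' vs B='10': no prefix
  F='010' vs E='11': no prefix
  H='011' vs C='00': no prefix
  H='011' vs F='010': no prefix
  H='011' vs B='10': no prefix
  H='011' vs E='11': no prefix
  B='10' vs C='00': no prefix
  B='10' vs F='010': no prefix
  B='10' vs H='011': no prefix
  B='10' vs E='11': no prefix
  E='11' vs C='00': no prefix
  E='11' vs F='010': no prefix
  E='11' vs H='011': no prefix
  E='11' vs B='10': no prefix
No violation found over all pairs.

YES -- this is a valid prefix code. No codeword is a prefix of any other codeword.


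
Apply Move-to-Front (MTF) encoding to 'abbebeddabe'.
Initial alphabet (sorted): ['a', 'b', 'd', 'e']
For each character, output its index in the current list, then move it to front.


MTF encoding:
'a': index 0 in ['a', 'b', 'd', 'e'] -> ['a', 'b', 'd', 'e']
'b': index 1 in ['a', 'b', 'd', 'e'] -> ['b', 'a', 'd', 'e']
'b': index 0 in ['b', 'a', 'd', 'e'] -> ['b', 'a', 'd', 'e']
'e': index 3 in ['b', 'a', 'd', 'e'] -> ['e', 'b', 'a', 'd']
'b': index 1 in ['e', 'b', 'a', 'd'] -> ['b', 'e', 'a', 'd']
'e': index 1 in ['b', 'e', 'a', 'd'] -> ['e', 'b', 'a', 'd']
'd': index 3 in ['e', 'b', 'a', 'd'] -> ['d', 'e', 'b', 'a']
'd': index 0 in ['d', 'e', 'b', 'a'] -> ['d', 'e', 'b', 'a']
'a': index 3 in ['d', 'e', 'b', 'a'] -> ['a', 'd', 'e', 'b']
'b': index 3 in ['a', 'd', 'e', 'b'] -> ['b', 'a', 'd', 'e']
'e': index 3 in ['b', 'a', 'd', 'e'] -> ['e', 'b', 'a', 'd']


Output: [0, 1, 0, 3, 1, 1, 3, 0, 3, 3, 3]


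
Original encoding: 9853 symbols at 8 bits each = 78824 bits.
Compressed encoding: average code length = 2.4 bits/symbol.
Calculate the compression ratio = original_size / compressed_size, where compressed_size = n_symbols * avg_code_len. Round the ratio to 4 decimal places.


original_size = n_symbols * orig_bits = 9853 * 8 = 78824 bits
compressed_size = n_symbols * avg_code_len = 9853 * 2.4 = 23647.2 bits
ratio = original_size / compressed_size = 78824 / 23647.2 = 3.3333

Compression ratio = 3.3333


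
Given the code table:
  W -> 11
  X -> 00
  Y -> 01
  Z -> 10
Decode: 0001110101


Decoding:
00 -> X
01 -> Y
11 -> W
01 -> Y
01 -> Y


Result: XYWYY


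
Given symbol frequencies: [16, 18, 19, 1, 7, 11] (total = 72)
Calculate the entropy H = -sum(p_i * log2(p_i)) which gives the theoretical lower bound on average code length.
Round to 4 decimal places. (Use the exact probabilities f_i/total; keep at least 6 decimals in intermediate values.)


Per-symbol terms -p_i * log2(p_i) with p_i = f_i/72:
  p = 16/72 = 0.222222: log2(p) = -2.169925, -p*log2(p) = 0.482206
  p = 18/72 = 0.250000: log2(p) = -2.000000, -p*log2(p) = 0.500000
  p = 19/72 = 0.263889: log2(p) = -1.921997, -p*log2(p) = 0.507194
  p = 1/72 = 0.013889: log2(p) = -6.169925, -p*log2(p) = 0.085693
  p = 7/72 = 0.097222: log2(p) = -3.362570, -p*log2(p) = 0.326917
  p = 11/72 = 0.152778: log2(p) = -2.710493, -p*log2(p) = 0.414103
H = 0.482206 + 0.500000 + 0.507194 + 0.085693 + 0.326917 + 0.414103 = 2.316113

H = 2.3161 bits/symbol


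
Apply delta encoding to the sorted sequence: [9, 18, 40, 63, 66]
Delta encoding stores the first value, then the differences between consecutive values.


First value: 9
Deltas:
  18 - 9 = 9
  40 - 18 = 22
  63 - 40 = 23
  66 - 63 = 3


Delta encoded: [9, 9, 22, 23, 3]


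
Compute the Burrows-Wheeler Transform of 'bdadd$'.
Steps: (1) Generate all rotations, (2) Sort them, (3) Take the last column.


Rotations (sorted):
  0: $bdadd -> last char: d
  1: add$bd -> last char: d
  2: bdadd$ -> last char: $
  3: d$bdad -> last char: d
  4: dadd$b -> last char: b
  5: dd$bda -> last char: a


BWT = dd$dba


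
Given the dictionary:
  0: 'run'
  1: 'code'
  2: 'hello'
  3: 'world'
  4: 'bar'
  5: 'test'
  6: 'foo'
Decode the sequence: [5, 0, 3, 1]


Look up each index in the dictionary:
  5 -> 'test'
  0 -> 'run'
  3 -> 'world'
  1 -> 'code'

Decoded: "test run world code"


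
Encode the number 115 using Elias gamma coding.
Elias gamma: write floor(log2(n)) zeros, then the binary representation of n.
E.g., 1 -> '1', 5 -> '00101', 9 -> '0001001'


num_bits = floor(log2(115)) + 1 = 7
leading_zeros = num_bits - 1 = 6
binary(115) = 1110011

Elias gamma(115) = '000000' + '1110011' = 0000001110011 (13 bits)


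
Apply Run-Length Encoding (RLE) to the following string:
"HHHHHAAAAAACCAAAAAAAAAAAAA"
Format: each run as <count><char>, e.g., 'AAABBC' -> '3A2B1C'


Scanning runs left to right:
  i=0: run of 'H' x 5 -> '5H'
  i=5: run of 'A' x 6 -> '6A'
  i=11: run of 'C' x 2 -> '2C'
  i=13: run of 'A' x 13 -> '13A'

RLE = 5H6A2C13A


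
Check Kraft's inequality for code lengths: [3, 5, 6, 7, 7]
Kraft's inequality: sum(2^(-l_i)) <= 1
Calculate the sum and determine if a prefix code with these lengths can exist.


Sum = 2^(-3) + 2^(-5) + 2^(-6) + 2^(-7) + 2^(-7)
    = 0.125 + 0.03125 + 0.015625 + 0.0078125 + 0.0078125
    = 24/128 = 0.1875
Since 0.1875 <= 1, Kraft's inequality IS satisfied.
A prefix code with these lengths CAN exist.

Kraft sum = 0.1875. Satisfied.


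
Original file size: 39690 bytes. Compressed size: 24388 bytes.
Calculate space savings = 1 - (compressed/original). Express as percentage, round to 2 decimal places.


ratio = compressed/original = 24388/39690 = 0.614462
savings = 1 - ratio = 1 - 0.614462 = 0.385538
as a percentage: 0.385538 * 100 = 38.55%

Space savings = 1 - 24388/39690 = 38.55%


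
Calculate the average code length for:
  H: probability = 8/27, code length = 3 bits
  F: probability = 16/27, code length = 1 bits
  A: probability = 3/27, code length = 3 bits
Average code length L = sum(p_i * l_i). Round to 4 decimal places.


Weighted contributions p_i * l_i:
  H: (8/27) * 3 = 24/27
  F: (16/27) * 1 = 16/27
  A: (3/27) * 3 = 9/27
Sum = (24 + 16 + 9)/27 = 49/27

L = 49/27 = 1.8148 bits/symbol


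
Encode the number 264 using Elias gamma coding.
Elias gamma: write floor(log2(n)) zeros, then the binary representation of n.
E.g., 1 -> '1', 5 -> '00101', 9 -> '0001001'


num_bits = floor(log2(264)) + 1 = 9
leading_zeros = num_bits - 1 = 8
binary(264) = 100001000

Elias gamma(264) = '00000000' + '100001000' = 00000000100001000 (17 bits)


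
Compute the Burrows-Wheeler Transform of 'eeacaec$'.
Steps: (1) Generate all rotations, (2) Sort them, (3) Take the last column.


Rotations (sorted):
  0: $eeacaec -> last char: c
  1: acaec$ee -> last char: e
  2: aec$eeac -> last char: c
  3: c$eeacae -> last char: e
  4: caec$eea -> last char: a
  5: eacaec$e -> last char: e
  6: ec$eeaca -> last char: a
  7: eeacaec$ -> last char: $


BWT = ceceaea$


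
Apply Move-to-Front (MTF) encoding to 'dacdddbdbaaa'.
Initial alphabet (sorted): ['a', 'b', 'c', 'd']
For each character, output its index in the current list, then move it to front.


MTF encoding:
'd': index 3 in ['a', 'b', 'c', 'd'] -> ['d', 'a', 'b', 'c']
'a': index 1 in ['d', 'a', 'b', 'c'] -> ['a', 'd', 'b', 'c']
'c': index 3 in ['a', 'd', 'b', 'c'] -> ['c', 'a', 'd', 'b']
'd': index 2 in ['c', 'a', 'd', 'b'] -> ['d', 'c', 'a', 'b']
'd': index 0 in ['d', 'c', 'a', 'b'] -> ['d', 'c', 'a', 'b']
'd': index 0 in ['d', 'c', 'a', 'b'] -> ['d', 'c', 'a', 'b']
'b': index 3 in ['d', 'c', 'a', 'b'] -> ['b', 'd', 'c', 'a']
'd': index 1 in ['b', 'd', 'c', 'a'] -> ['d', 'b', 'c', 'a']
'b': index 1 in ['d', 'b', 'c', 'a'] -> ['b', 'd', 'c', 'a']
'a': index 3 in ['b', 'd', 'c', 'a'] -> ['a', 'b', 'd', 'c']
'a': index 0 in ['a', 'b', 'd', 'c'] -> ['a', 'b', 'd', 'c']
'a': index 0 in ['a', 'b', 'd', 'c'] -> ['a', 'b', 'd', 'c']


Output: [3, 1, 3, 2, 0, 0, 3, 1, 1, 3, 0, 0]


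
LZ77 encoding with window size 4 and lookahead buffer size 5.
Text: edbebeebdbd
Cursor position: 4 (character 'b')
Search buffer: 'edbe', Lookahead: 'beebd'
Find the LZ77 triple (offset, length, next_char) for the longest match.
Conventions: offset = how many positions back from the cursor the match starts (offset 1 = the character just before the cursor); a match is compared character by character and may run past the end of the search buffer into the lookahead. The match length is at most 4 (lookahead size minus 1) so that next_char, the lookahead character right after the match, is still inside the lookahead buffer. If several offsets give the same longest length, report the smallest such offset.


Try each offset into the search buffer:
  offset=1 (pos 3, char 'e'): match length 0
  offset=2 (pos 2, char 'b'): match length 2
  offset=3 (pos 1, char 'd'): match length 0
  offset=4 (pos 0, char 'e'): match length 0
Longest match has length 2 at offset 2.
next_char = character at position 4 + 2 = 6 -> 'e'

Best match: offset=2, length=2 (matching 'be' starting at position 2)
LZ77 triple: (2, 2, 'e')


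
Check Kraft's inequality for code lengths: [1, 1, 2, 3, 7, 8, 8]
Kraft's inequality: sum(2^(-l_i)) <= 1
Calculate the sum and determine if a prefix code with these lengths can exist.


Sum = 2^(-1) + 2^(-1) + 2^(-2) + 2^(-3) + 2^(-7) + 2^(-8) + 2^(-8)
    = 0.5 + 0.5 + 0.25 + 0.125 + 0.0078125 + 0.00390625 + 0.00390625
    = 356/256 = 1.390625
Since 1.390625 > 1, Kraft's inequality is NOT satisfied.
A prefix code with these lengths CANNOT exist.

Kraft sum = 1.390625. Not satisfied.


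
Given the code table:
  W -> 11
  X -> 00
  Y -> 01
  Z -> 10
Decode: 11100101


Decoding:
11 -> W
10 -> Z
01 -> Y
01 -> Y


Result: WZYY


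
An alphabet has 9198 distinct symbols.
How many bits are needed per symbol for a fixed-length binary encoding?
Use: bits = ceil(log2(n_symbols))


log2(9198) = 13.1671
Bracket: 2^13 = 8192 < 9198 <= 2^14 = 16384
So ceil(log2(9198)) = 14

bits = ceil(log2(9198)) = ceil(13.1671) = 14 bits


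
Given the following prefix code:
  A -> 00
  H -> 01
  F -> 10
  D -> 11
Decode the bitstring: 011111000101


Decoding step by step:
Bits 01 -> H
Bits 11 -> D
Bits 11 -> D
Bits 00 -> A
Bits 01 -> H
Bits 01 -> H


Decoded message: HDDAHH


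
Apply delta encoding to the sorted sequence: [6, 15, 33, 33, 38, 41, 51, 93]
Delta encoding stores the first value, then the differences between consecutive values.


First value: 6
Deltas:
  15 - 6 = 9
  33 - 15 = 18
  33 - 33 = 0
  38 - 33 = 5
  41 - 38 = 3
  51 - 41 = 10
  93 - 51 = 42


Delta encoded: [6, 9, 18, 0, 5, 3, 10, 42]


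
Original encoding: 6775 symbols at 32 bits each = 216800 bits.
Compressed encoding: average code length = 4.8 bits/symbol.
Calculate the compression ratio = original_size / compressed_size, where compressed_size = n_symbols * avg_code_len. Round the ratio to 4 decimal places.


original_size = n_symbols * orig_bits = 6775 * 32 = 216800 bits
compressed_size = n_symbols * avg_code_len = 6775 * 4.8 = 32520.0 bits
ratio = original_size / compressed_size = 216800 / 32520.0 = 6.6667

Compression ratio = 6.6667


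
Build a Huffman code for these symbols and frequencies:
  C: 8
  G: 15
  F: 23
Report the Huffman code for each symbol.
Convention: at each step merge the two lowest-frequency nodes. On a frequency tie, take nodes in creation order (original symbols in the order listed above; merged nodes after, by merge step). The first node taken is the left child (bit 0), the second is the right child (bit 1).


Huffman tree construction:
Step 1: Merge C(8) + G(15) = 23
Step 2: Merge F(23) + (C+G)(23) = 46
Read each symbol's code off the tree from the root (left child = 0, right child = 1).

Codes:
  C: 10 (length 2)
  G: 11 (length 2)
  F: 0 (length 1)
Average code length: 69/46 = 1.5000 bits/symbol


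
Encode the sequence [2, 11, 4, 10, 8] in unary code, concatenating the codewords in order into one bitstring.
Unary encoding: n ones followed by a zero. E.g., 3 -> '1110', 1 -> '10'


Encode each number as n ones followed by a terminating 0:
  2 -> 110 (3 bits)
  11 -> 111111111110 (12 bits)
  4 -> 11110 (5 bits)
  10 -> 11111111110 (11 bits)
  8 -> 111111110 (9 bits)
Total length = 3 + 12 + 5 + 11 + 9 = 40 bits.

Unary([2, 11, 4, 10, 8]) = 1101111111111101111011111111110111111110 (40 bits)


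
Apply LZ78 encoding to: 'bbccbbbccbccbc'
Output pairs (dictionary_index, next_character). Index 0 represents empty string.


LZ78 encoding steps:
Dictionary: {0: ''}
Step 1: w='' (idx 0), next='b' -> output (0, 'b'), add 'b' as idx 1
Step 2: w='b' (idx 1), next='c' -> output (1, 'c'), add 'bc' as idx 2
Step 3: w='' (idx 0), next='c' -> output (0, 'c'), add 'c' as idx 3
Step 4: w='b' (idx 1), next='b' -> output (1, 'b'), add 'bb' as idx 4
Step 5: w='bc' (idx 2), next='c' -> output (2, 'c'), add 'bcc' as idx 5
Step 6: w='bcc' (idx 5), next='b' -> output (5, 'b'), add 'bccb' as idx 6
Step 7: w='c' (idx 3), end of input -> output (3, '')


Encoded: [(0, 'b'), (1, 'c'), (0, 'c'), (1, 'b'), (2, 'c'), (5, 'b'), (3, '')]


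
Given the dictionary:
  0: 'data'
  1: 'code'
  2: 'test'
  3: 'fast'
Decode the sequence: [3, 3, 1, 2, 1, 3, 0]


Look up each index in the dictionary:
  3 -> 'fast'
  3 -> 'fast'
  1 -> 'code'
  2 -> 'test'
  1 -> 'code'
  3 -> 'fast'
  0 -> 'data'

Decoded: "fast fast code test code fast data"


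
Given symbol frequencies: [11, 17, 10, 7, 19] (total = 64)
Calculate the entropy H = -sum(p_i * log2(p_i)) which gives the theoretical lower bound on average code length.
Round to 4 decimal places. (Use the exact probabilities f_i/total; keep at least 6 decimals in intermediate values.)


Per-symbol terms -p_i * log2(p_i) with p_i = f_i/64:
  p = 11/64 = 0.171875: log2(p) = -2.540568, -p*log2(p) = 0.436660
  p = 17/64 = 0.265625: log2(p) = -1.912537, -p*log2(p) = 0.508018
  p = 10/64 = 0.156250: log2(p) = -2.678072, -p*log2(p) = 0.418449
  p = 7/64 = 0.109375: log2(p) = -3.192645, -p*log2(p) = 0.349196
  p = 19/64 = 0.296875: log2(p) = -1.752072, -p*log2(p) = 0.520147
H = 0.436660 + 0.508018 + 0.418449 + 0.349196 + 0.520147 = 2.232470

H = 2.2325 bits/symbol


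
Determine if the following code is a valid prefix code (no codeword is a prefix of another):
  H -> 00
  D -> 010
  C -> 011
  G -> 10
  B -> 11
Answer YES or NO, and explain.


Checking each pair (does one codeword prefix another?):
  H='00' vs D='010': no prefix
  H='00' vs C='011': no prefix
  H='00' vs G='10': no prefix
  H='00' vs B='11': no prefix
  D='010' vs H='00': no prefix
  D='010' vs C='011': no prefix
  D='010' vs G='10': no prefix
  D='010' vs B='11': no prefix
  C='011' vs H='00': no prefix
  C='011' vs D='010': no prefix
  C='011' vs G='10': no prefix
  C='011' vs B='11': no prefix
  G='10' vs H='00': no prefix
  G='10' vs D='010': no prefix
  G='10' vs C='011': no prefix
  G='10' vs B='11': no prefix
  B='11' vs H='00': no prefix
  B='11' vs D='010': no prefix
  B='11' vs C='011': no prefix
  B='11' vs G='10': no prefix
No violation found over all pairs.

YES -- this is a valid prefix code. No codeword is a prefix of any other codeword.


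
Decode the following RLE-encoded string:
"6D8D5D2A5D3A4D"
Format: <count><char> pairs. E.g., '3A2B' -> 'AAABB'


Expanding each <count><char> pair:
  6D -> 'DDDDDD'
  8D -> 'DDDDDDDD'
  5D -> 'DDDDD'
  2A -> 'AA'
  5D -> 'DDDDD'
  3A -> 'AAA'
  4D -> 'DDDD'

Decoded = DDDDDDDDDDDDDDDDDDDAADDDDDAAADDDD


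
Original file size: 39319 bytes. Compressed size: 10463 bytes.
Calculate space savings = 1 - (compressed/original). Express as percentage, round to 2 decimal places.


ratio = compressed/original = 10463/39319 = 0.266105
savings = 1 - ratio = 1 - 0.266105 = 0.733895
as a percentage: 0.733895 * 100 = 73.39%

Space savings = 1 - 10463/39319 = 73.39%


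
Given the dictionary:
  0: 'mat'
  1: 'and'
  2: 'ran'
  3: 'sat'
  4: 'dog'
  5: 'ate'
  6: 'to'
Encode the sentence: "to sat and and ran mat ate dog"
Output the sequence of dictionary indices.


Look up each word in the dictionary:
  'to' -> 6
  'sat' -> 3
  'and' -> 1
  'and' -> 1
  'ran' -> 2
  'mat' -> 0
  'ate' -> 5
  'dog' -> 4

Encoded: [6, 3, 1, 1, 2, 0, 5, 4]


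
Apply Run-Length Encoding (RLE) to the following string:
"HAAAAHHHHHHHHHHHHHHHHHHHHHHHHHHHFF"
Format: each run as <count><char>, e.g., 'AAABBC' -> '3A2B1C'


Scanning runs left to right:
  i=0: run of 'H' x 1 -> '1H'
  i=1: run of 'A' x 4 -> '4A'
  i=5: run of 'H' x 27 -> '27H'
  i=32: run of 'F' x 2 -> '2F'

RLE = 1H4A27H2F


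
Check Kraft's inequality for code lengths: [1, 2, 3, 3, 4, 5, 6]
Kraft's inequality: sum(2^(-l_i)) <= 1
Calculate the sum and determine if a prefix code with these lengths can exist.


Sum = 2^(-1) + 2^(-2) + 2^(-3) + 2^(-3) + 2^(-4) + 2^(-5) + 2^(-6)
    = 0.5 + 0.25 + 0.125 + 0.125 + 0.0625 + 0.03125 + 0.015625
    = 71/64 = 1.109375
Since 1.109375 > 1, Kraft's inequality is NOT satisfied.
A prefix code with these lengths CANNOT exist.

Kraft sum = 1.109375. Not satisfied.


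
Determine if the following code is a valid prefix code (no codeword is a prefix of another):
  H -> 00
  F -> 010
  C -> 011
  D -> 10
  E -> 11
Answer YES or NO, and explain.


Checking each pair (does one codeword prefix another?):
  H='00' vs F='010': no prefix
  H='00' vs C='011': no prefix
  H='00' vs D='10': no prefix
  H='00' vs E='11': no prefix
  F='010' vs H='00': no prefix
  F='010' vs C='011': no prefix
  F='010' vs D='10': no prefix
  F='010' vs E='11': no prefix
  C='011' vs H='00': no prefix
  C='011' vs F='010': no prefix
  C='011' vs D='10': no prefix
  C='011' vs E='11': no prefix
  D='10' vs H='00': no prefix
  D='10' vs F='010': no prefix
  D='10' vs C='011': no prefix
  D='10' vs E='11': no prefix
  E='11' vs H='00': no prefix
  E='11' vs F='010': no prefix
  E='11' vs C='011': no prefix
  E='11' vs D='10': no prefix
No violation found over all pairs.

YES -- this is a valid prefix code. No codeword is a prefix of any other codeword.


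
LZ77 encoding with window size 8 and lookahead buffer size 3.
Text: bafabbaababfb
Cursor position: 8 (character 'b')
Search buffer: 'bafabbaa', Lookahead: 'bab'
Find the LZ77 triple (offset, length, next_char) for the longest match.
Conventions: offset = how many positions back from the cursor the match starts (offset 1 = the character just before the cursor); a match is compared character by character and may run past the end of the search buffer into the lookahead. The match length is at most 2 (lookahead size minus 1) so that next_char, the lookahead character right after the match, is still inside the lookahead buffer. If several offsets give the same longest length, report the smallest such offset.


Try each offset into the search buffer:
  offset=1 (pos 7, char 'a'): match length 0
  offset=2 (pos 6, char 'a'): match length 0
  offset=3 (pos 5, char 'b'): match length 2
  offset=4 (pos 4, char 'b'): match length 1
  offset=5 (pos 3, char 'a'): match length 0
  offset=6 (pos 2, char 'f'): match length 0
  offset=7 (pos 1, char 'a'): match length 0
  offset=8 (pos 0, char 'b'): match length 2
Longest match has length 2, found at offsets 3, 8; take the smallest, offset 3.
next_char = character at position 8 + 2 = 10 -> 'b'

Best match: offset=3, length=2 (matching 'ba' starting at position 5)
LZ77 triple: (3, 2, 'b')


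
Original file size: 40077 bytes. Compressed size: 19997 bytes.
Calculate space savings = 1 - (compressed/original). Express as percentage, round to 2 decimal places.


ratio = compressed/original = 19997/40077 = 0.498964
savings = 1 - ratio = 1 - 0.498964 = 0.501036
as a percentage: 0.501036 * 100 = 50.1%

Space savings = 1 - 19997/40077 = 50.1%


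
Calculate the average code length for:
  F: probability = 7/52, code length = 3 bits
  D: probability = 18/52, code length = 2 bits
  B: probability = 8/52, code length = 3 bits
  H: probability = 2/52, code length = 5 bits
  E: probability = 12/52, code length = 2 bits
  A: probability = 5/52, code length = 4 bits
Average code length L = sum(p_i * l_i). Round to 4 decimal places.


Weighted contributions p_i * l_i:
  F: (7/52) * 3 = 21/52
  D: (18/52) * 2 = 36/52
  B: (8/52) * 3 = 24/52
  H: (2/52) * 5 = 10/52
  E: (12/52) * 2 = 24/52
  A: (5/52) * 4 = 20/52
Sum = (21 + 36 + 24 + 10 + 24 + 20)/52 = 135/52

L = 135/52 = 2.5962 bits/symbol


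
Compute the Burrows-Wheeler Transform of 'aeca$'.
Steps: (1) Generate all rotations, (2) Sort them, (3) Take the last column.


Rotations (sorted):
  0: $aeca -> last char: a
  1: a$aec -> last char: c
  2: aeca$ -> last char: $
  3: ca$ae -> last char: e
  4: eca$a -> last char: a


BWT = ac$ea


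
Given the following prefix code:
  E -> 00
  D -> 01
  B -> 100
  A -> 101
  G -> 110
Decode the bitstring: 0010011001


Decoding step by step:
Bits 00 -> E
Bits 100 -> B
Bits 110 -> G
Bits 01 -> D


Decoded message: EBGD


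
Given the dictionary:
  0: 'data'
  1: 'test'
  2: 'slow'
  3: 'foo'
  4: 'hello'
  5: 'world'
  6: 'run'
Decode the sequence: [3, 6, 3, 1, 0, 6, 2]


Look up each index in the dictionary:
  3 -> 'foo'
  6 -> 'run'
  3 -> 'foo'
  1 -> 'test'
  0 -> 'data'
  6 -> 'run'
  2 -> 'slow'

Decoded: "foo run foo test data run slow"


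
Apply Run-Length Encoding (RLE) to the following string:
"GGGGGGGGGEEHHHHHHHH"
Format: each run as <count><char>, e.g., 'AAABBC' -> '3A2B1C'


Scanning runs left to right:
  i=0: run of 'G' x 9 -> '9G'
  i=9: run of 'E' x 2 -> '2E'
  i=11: run of 'H' x 8 -> '8H'

RLE = 9G2E8H


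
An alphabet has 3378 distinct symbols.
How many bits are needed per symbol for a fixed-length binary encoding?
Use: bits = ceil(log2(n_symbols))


log2(3378) = 11.722
Bracket: 2^11 = 2048 < 3378 <= 2^12 = 4096
So ceil(log2(3378)) = 12

bits = ceil(log2(3378)) = ceil(11.722) = 12 bits


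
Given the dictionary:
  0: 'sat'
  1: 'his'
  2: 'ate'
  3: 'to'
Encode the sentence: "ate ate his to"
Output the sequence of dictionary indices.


Look up each word in the dictionary:
  'ate' -> 2
  'ate' -> 2
  'his' -> 1
  'to' -> 3

Encoded: [2, 2, 1, 3]


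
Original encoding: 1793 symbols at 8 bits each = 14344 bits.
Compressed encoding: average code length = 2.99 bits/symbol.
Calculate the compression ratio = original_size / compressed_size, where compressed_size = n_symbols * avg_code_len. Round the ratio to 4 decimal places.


original_size = n_symbols * orig_bits = 1793 * 8 = 14344 bits
compressed_size = n_symbols * avg_code_len = 1793 * 2.99 = 5361.07 bits
ratio = original_size / compressed_size = 14344 / 5361.07 = 2.6756

Compression ratio = 2.6756


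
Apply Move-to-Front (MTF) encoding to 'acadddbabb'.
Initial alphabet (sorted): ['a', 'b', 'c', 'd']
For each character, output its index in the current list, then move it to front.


MTF encoding:
'a': index 0 in ['a', 'b', 'c', 'd'] -> ['a', 'b', 'c', 'd']
'c': index 2 in ['a', 'b', 'c', 'd'] -> ['c', 'a', 'b', 'd']
'a': index 1 in ['c', 'a', 'b', 'd'] -> ['a', 'c', 'b', 'd']
'd': index 3 in ['a', 'c', 'b', 'd'] -> ['d', 'a', 'c', 'b']
'd': index 0 in ['d', 'a', 'c', 'b'] -> ['d', 'a', 'c', 'b']
'd': index 0 in ['d', 'a', 'c', 'b'] -> ['d', 'a', 'c', 'b']
'b': index 3 in ['d', 'a', 'c', 'b'] -> ['b', 'd', 'a', 'c']
'a': index 2 in ['b', 'd', 'a', 'c'] -> ['a', 'b', 'd', 'c']
'b': index 1 in ['a', 'b', 'd', 'c'] -> ['b', 'a', 'd', 'c']
'b': index 0 in ['b', 'a', 'd', 'c'] -> ['b', 'a', 'd', 'c']


Output: [0, 2, 1, 3, 0, 0, 3, 2, 1, 0]


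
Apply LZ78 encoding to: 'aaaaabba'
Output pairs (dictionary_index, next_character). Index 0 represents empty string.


LZ78 encoding steps:
Dictionary: {0: ''}
Step 1: w='' (idx 0), next='a' -> output (0, 'a'), add 'a' as idx 1
Step 2: w='a' (idx 1), next='a' -> output (1, 'a'), add 'aa' as idx 2
Step 3: w='aa' (idx 2), next='b' -> output (2, 'b'), add 'aab' as idx 3
Step 4: w='' (idx 0), next='b' -> output (0, 'b'), add 'b' as idx 4
Step 5: w='a' (idx 1), end of input -> output (1, '')


Encoded: [(0, 'a'), (1, 'a'), (2, 'b'), (0, 'b'), (1, '')]


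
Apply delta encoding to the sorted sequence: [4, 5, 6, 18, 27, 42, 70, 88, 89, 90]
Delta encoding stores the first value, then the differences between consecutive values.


First value: 4
Deltas:
  5 - 4 = 1
  6 - 5 = 1
  18 - 6 = 12
  27 - 18 = 9
  42 - 27 = 15
  70 - 42 = 28
  88 - 70 = 18
  89 - 88 = 1
  90 - 89 = 1


Delta encoded: [4, 1, 1, 12, 9, 15, 28, 18, 1, 1]


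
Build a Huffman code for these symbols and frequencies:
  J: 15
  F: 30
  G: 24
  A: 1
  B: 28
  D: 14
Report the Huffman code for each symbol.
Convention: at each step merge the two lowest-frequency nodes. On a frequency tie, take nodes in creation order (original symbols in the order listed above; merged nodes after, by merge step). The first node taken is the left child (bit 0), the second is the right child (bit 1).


Huffman tree construction:
Step 1: Merge A(1) + D(14) = 15
Step 2: Merge J(15) + (A+D)(15) = 30
Step 3: Merge G(24) + B(28) = 52
Step 4: Merge F(30) + (J+(A+D))(30) = 60
Step 5: Merge (G+B)(52) + (F+(J+(A+D)))(60) = 112
Read each symbol's code off the tree from the root (left child = 0, right child = 1).

Codes:
  J: 110 (length 3)
  F: 10 (length 2)
  G: 00 (length 2)
  A: 1110 (length 4)
  B: 01 (length 2)
  D: 1111 (length 4)
Average code length: 269/112 = 2.4018 bits/symbol


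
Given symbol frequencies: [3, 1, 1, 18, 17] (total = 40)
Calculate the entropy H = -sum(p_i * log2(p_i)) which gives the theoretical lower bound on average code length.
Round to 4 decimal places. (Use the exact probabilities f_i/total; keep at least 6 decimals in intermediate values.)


Per-symbol terms -p_i * log2(p_i) with p_i = f_i/40:
  p = 3/40 = 0.075000: log2(p) = -3.736966, -p*log2(p) = 0.280272
  p = 1/40 = 0.025000: log2(p) = -5.321928, -p*log2(p) = 0.133048
  p = 1/40 = 0.025000: log2(p) = -5.321928, -p*log2(p) = 0.133048
  p = 18/40 = 0.450000: log2(p) = -1.152003, -p*log2(p) = 0.518401
  p = 17/40 = 0.425000: log2(p) = -1.234465, -p*log2(p) = 0.524648
H = 0.280272 + 0.133048 + 0.133048 + 0.518401 + 0.524648 = 1.589417

H = 1.5894 bits/symbol


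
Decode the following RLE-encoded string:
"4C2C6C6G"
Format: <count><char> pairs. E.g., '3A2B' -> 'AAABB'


Expanding each <count><char> pair:
  4C -> 'CCCC'
  2C -> 'CC'
  6C -> 'CCCCCC'
  6G -> 'GGGGGG'

Decoded = CCCCCCCCCCCCGGGGGG


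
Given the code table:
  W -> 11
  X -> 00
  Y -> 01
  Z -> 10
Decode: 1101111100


Decoding:
11 -> W
01 -> Y
11 -> W
11 -> W
00 -> X


Result: WYWWX
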